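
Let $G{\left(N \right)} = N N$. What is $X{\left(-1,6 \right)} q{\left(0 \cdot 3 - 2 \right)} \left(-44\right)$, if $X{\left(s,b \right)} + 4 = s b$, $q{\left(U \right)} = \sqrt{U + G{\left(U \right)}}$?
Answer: $440 \sqrt{2} \approx 622.25$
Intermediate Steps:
$G{\left(N \right)} = N^{2}$
$q{\left(U \right)} = \sqrt{U + U^{2}}$
$X{\left(s,b \right)} = -4 + b s$ ($X{\left(s,b \right)} = -4 + s b = -4 + b s$)
$X{\left(-1,6 \right)} q{\left(0 \cdot 3 - 2 \right)} \left(-44\right) = \left(-4 + 6 \left(-1\right)\right) \sqrt{\left(0 \cdot 3 - 2\right) \left(1 + \left(0 \cdot 3 - 2\right)\right)} \left(-44\right) = \left(-4 - 6\right) \sqrt{\left(0 - 2\right) \left(1 + \left(0 - 2\right)\right)} \left(-44\right) = - 10 \sqrt{- 2 \left(1 - 2\right)} \left(-44\right) = - 10 \sqrt{\left(-2\right) \left(-1\right)} \left(-44\right) = - 10 \sqrt{2} \left(-44\right) = 440 \sqrt{2}$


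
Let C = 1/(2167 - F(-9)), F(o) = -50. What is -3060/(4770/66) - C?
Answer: -4975001/117501 ≈ -42.340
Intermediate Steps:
C = 1/2217 (C = 1/(2167 - 1*(-50)) = 1/(2167 + 50) = 1/2217 ≈ 0.00045106)
-3060/(4770/66) - C = -3060/(4770/66) - 1*1/2217 = -3060/(4770*(1/66)) - 1/2217 = -3060/795/11 - 1/2217 = -3060*11/795 - 1/2217 = -2244/53 - 1/2217 = -4975001/117501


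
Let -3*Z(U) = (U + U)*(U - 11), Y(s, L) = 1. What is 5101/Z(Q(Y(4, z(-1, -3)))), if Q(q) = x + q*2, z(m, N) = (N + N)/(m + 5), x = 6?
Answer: 5101/16 ≈ 318.81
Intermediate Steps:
z(m, N) = 2*N/(5 + m) (z(m, N) = (2*N)/(5 + m) = 2*N/(5 + m))
Q(q) = 6 + 2*q (Q(q) = 6 + q*2 = 6 + 2*q)
Z(U) = -2*U*(-11 + U)/3 (Z(U) = -(U + U)*(U - 11)/3 = -2*U*(-11 + U)/3)
5101/Z(Q(Y(4, z(-1, -3)))) = 5101/((2*(6 + 2*1)*(11 - (6 + 2*1))/3)) = 5101/((2*(6 + 2)*(11 - (6 + 2))/3)) = 5101/(((⅔)*8*(11 - 1*8))) = 5101/(((⅔)*8*(11 - 8))) = 5101/(((⅔)*8*3)) = 5101/16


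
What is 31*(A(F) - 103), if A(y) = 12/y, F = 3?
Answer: -3069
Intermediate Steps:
31*(A(F) - 103) = 31*(12/3 - 103) = 31*(12*(1/3) - 103) = 31*(4 - 103) = 31*(-99) = -3069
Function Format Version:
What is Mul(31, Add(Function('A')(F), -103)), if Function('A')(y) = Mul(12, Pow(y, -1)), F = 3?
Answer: -3069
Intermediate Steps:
Mul(31, Add(Function('A')(F), -103)) = Mul(31, Add(Mul(12, Pow(3, -1)), -103)) = Mul(31, Add(Mul(12, Rational(1, 3)), -103)) = Mul(31, Add(4, -103)) = Mul(31, -99) = -3069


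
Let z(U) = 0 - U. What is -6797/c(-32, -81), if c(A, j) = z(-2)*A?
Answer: 6797/64 ≈ 106.20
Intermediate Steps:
z(U) = -U
c(A, j) = 2*A (c(A, j) = (-1*(-2))*A = 2*A)
-6797/c(-32, -81) = -6797/(2*(-32)) = -6797/(-64) = -6797*(-1/64) = 6797/64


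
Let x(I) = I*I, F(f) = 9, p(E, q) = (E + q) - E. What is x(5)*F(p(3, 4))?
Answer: 225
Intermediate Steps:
p(E, q) = q
x(I) = I²
x(5)*F(p(3, 4)) = 5²*9 = 25*9 = 225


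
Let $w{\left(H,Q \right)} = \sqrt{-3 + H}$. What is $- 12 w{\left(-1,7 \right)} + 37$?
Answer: $37 - 24 i \approx 37.0 - 24.0 i$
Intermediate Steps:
$- 12 w{\left(-1,7 \right)} + 37 = - 12 \sqrt{-3 - 1} + 37 = - 12 \sqrt{-4} + 37 = - 12 \cdot 2 i + 37 = - 24 i + 37 = 37 - 24 i$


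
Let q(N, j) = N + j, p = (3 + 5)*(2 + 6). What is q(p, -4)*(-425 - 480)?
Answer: -54300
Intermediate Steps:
p = 64 (p = 8*8 = 64)
q(p, -4)*(-425 - 480) = (64 - 4)*(-425 - 480) = 60*(-905) = -54300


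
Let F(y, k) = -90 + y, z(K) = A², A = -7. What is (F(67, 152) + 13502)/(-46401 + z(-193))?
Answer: -13479/46352 ≈ -0.29080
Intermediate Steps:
z(K) = 49 (z(K) = (-7)² = 49)
(F(67, 152) + 13502)/(-46401 + z(-193)) = ((-90 + 67) + 13502)/(-46401 + 49) = (-23 + 13502)/(-46352) = 13479*(-1/46352) = -13479/46352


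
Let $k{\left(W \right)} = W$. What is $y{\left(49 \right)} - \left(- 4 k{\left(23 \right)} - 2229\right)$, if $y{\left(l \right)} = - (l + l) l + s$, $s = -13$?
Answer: $-2494$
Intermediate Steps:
$y{\left(l \right)} = -13 - 2 l^{2}$ ($y{\left(l \right)} = - (l + l) l - 13 = - 2 l l - 13 = - 2 l^{2} - 13 = -13 - 2 l^{2}$)
$y{\left(49 \right)} - \left(- 4 k{\left(23 \right)} - 2229\right) = \left(-13 - 2 \cdot 49^{2}\right) - \left(\left(-4\right) 23 - 2229\right) = \left(-13 - 4802\right) - \left(-92 - 2229\right) = \left(-13 - 4802\right) - -2321 = -4815 + 2321 = -2494$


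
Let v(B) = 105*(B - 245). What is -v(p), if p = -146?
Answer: 41055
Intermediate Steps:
v(B) = -25725 + 105*B (v(B) = 105*(-245 + B) = -25725 + 105*B)
-v(p) = -(-25725 + 105*(-146)) = -(-25725 - 15330) = -1*(-41055) = 41055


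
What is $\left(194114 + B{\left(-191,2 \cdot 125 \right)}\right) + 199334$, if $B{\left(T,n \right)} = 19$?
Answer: $393467$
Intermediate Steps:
$\left(194114 + B{\left(-191,2 \cdot 125 \right)}\right) + 199334 = \left(194114 + 19\right) + 199334 = 194133 + 199334 = 393467$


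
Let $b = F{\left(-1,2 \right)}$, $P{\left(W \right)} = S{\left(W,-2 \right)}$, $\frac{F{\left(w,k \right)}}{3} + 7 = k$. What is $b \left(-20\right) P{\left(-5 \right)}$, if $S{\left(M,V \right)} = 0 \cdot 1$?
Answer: $0$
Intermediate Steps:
$S{\left(M,V \right)} = 0$
$F{\left(w,k \right)} = -21 + 3 k$
$P{\left(W \right)} = 0$
$b = -15$ ($b = -21 + 3 \cdot 2 = -21 + 6 = -15$)
$b \left(-20\right) P{\left(-5 \right)} = \left(-15\right) \left(-20\right) 0 = 300 \cdot 0 = 0$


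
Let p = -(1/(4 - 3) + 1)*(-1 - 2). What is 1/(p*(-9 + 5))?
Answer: -1/24 ≈ -0.041667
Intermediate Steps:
p = 6 (p = -(1/1 + 1)*(-3) = -(1 + 1)*(-3) = -2*(-3) = -1*(-6) = 6)
1/(p*(-9 + 5)) = 1/(6*(-9 + 5)) = 1/(6*(-4)) = 1/(-24) = -1/24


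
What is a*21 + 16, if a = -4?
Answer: -68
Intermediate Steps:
a*21 + 16 = -4*21 + 16 = -84 + 16 = -68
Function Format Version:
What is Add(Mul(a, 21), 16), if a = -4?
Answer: -68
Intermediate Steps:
Add(Mul(a, 21), 16) = Add(Mul(-4, 21), 16) = Add(-84, 16) = -68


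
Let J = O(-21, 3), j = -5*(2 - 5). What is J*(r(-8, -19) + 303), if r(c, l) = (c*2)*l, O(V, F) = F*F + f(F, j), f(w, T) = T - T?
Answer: 5463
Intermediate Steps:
j = 15 (j = -5*(-3) = 15)
f(w, T) = 0
O(V, F) = F² (O(V, F) = F*F + 0 = F² + 0 = F²)
r(c, l) = 2*c*l (r(c, l) = (2*c)*l = 2*c*l)
J = 9 (J = 3² = 9)
J*(r(-8, -19) + 303) = 9*(2*(-8)*(-19) + 303) = 9*(304 + 303) = 9*607 = 5463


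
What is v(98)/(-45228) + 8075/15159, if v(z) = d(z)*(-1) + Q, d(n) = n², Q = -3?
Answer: 56760957/76179028 ≈ 0.74510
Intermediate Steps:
v(z) = -3 - z² (v(z) = z²*(-1) - 3 = -z² - 3 = -3 - z²)
v(98)/(-45228) + 8075/15159 = (-3 - 1*98²)/(-45228) + 8075/15159 = (-3 - 1*9604)*(-1/45228) + 8075*(1/15159) = (-3 - 9604)*(-1/45228) + 8075/15159 = -9607*(-1/45228) + 8075/15159 = 9607/45228 + 8075/15159 = 56760957/76179028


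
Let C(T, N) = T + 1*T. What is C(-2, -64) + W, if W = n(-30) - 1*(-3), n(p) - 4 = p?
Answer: -27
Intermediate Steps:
n(p) = 4 + p
C(T, N) = 2*T (C(T, N) = T + T = 2*T)
W = -23 (W = (4 - 30) - 1*(-3) = -26 + 3 = -23)
C(-2, -64) + W = 2*(-2) - 23 = -4 - 23 = -27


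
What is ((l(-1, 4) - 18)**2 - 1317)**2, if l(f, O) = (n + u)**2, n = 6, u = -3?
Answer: 1527696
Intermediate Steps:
l(f, O) = 9 (l(f, O) = (6 - 3)**2 = 3**2 = 9)
((l(-1, 4) - 18)**2 - 1317)**2 = ((9 - 18)**2 - 1317)**2 = ((-9)**2 - 1317)**2 = (81 - 1317)**2 = (-1236)**2 = 1527696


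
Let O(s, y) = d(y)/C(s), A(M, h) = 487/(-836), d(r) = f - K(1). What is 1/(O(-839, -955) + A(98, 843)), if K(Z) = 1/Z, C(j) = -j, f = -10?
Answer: -701404/417789 ≈ -1.6788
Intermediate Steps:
K(Z) = 1/Z
d(r) = -11 (d(r) = -10 - 1/1 = -10 - 1*1 = -10 - 1 = -11)
A(M, h) = -487/836 (A(M, h) = 487*(-1/836) = -487/836)
O(s, y) = 11/s (O(s, y) = -11*(-1/s) = -(-11)/s = 11/s)
1/(O(-839, -955) + A(98, 843)) = 1/(11/(-839) - 487/836) = 1/(11*(-1/839) - 487/836) = 1/(-11/839 - 487/836) = 1/(-417789/701404) = -701404/417789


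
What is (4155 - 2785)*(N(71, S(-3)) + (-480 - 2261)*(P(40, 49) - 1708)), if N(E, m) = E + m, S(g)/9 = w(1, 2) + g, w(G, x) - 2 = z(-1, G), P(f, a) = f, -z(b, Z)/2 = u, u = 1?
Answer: 6263683840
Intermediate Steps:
z(b, Z) = -2 (z(b, Z) = -2*1 = -2)
w(G, x) = 0 (w(G, x) = 2 - 2 = 0)
S(g) = 9*g (S(g) = 9*(0 + g) = 9*g)
(4155 - 2785)*(N(71, S(-3)) + (-480 - 2261)*(P(40, 49) - 1708)) = (4155 - 2785)*((71 + 9*(-3)) + (-480 - 2261)*(40 - 1708)) = 1370*((71 - 27) - 2741*(-1668)) = 1370*(44 + 4571988) = 1370*4572032 = 6263683840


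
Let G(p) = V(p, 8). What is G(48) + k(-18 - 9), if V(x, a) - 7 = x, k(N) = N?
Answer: 28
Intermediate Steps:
V(x, a) = 7 + x
G(p) = 7 + p
G(48) + k(-18 - 9) = (7 + 48) + (-18 - 9) = 55 - 27 = 28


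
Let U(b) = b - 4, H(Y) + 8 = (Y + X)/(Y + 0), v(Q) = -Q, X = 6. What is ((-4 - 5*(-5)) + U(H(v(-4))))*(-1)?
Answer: -23/2 ≈ -11.500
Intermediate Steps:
H(Y) = -8 + (6 + Y)/Y (H(Y) = -8 + (Y + 6)/(Y + 0) = -8 + (6 + Y)/Y)
U(b) = -4 + b
((-4 - 5*(-5)) + U(H(v(-4))))*(-1) = ((-4 - 5*(-5)) + (-4 + (-7 + 6/((-1*(-4))))))*(-1) = ((-4 + 25) + (-4 + (-7 + 6/4)))*(-1) = (21 + (-4 + (-7 + 6*(¼))))*(-1) = (21 + (-4 + (-7 + 3/2)))*(-1) = (21 + (-4 - 11/2))*(-1) = (21 - 19/2)*(-1) = (23/2)*(-1) = -23/2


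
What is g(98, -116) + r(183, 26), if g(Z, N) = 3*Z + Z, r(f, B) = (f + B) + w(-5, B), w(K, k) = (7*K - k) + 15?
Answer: 555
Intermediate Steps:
w(K, k) = 15 - k + 7*K (w(K, k) = (-k + 7*K) + 15 = 15 - k + 7*K)
r(f, B) = -20 + f (r(f, B) = (f + B) + (15 - B + 7*(-5)) = (B + f) + (15 - B - 35) = (B + f) + (-20 - B) = -20 + f)
g(Z, N) = 4*Z
g(98, -116) + r(183, 26) = 4*98 + (-20 + 183) = 392 + 163 = 555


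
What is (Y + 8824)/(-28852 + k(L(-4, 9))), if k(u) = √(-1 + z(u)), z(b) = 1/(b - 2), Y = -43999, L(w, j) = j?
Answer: 3552041850/2913532667 + 35175*I*√42/5827065334 ≈ 1.2192 + 3.9121e-5*I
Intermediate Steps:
z(b) = 1/(-2 + b)
k(u) = √(-1 + 1/(-2 + u))
(Y + 8824)/(-28852 + k(L(-4, 9))) = (-43999 + 8824)/(-28852 + √((3 - 1*9)/(-2 + 9))) = -35175/(-28852 + √((3 - 9)/7)) = -35175/(-28852 + √((⅐)*(-6))) = -35175/(-28852 + √(-6/7)) = -35175/(-28852 + I*√42/7)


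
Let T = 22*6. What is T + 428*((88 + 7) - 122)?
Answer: -11424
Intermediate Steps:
T = 132
T + 428*((88 + 7) - 122) = 132 + 428*((88 + 7) - 122) = 132 + 428*(95 - 122) = 132 + 428*(-27) = 132 - 11556 = -11424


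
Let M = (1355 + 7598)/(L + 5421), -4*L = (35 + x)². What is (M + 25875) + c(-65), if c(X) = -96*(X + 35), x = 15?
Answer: 137917933/4796 ≈ 28757.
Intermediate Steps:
L = -625 (L = -(35 + 15)²/4 = -¼*50² = -¼*2500 = -625)
c(X) = -3360 - 96*X (c(X) = -96*(35 + X) = -3360 - 96*X)
M = 8953/4796 (M = (1355 + 7598)/(-625 + 5421) = 8953/4796 ≈ 1.8668)
(M + 25875) + c(-65) = (8953/4796 + 25875) + (-3360 - 96*(-65)) = 124105453/4796 + (-3360 + 6240) = 124105453/4796 + 2880 = 137917933/4796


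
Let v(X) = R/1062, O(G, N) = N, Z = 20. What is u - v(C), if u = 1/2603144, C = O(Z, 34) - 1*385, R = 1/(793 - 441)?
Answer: -278665/121639712832 ≈ -2.2909e-6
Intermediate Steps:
R = 1/352 ≈ 0.0028409
C = -351 (C = 34 - 1*385 = 34 - 385 = -351)
v(X) = 1/373824 (v(X) = (1/352)/1062 = (1/352)*(1/1062) = 1/373824)
u = 1/2603144 ≈ 3.8415e-7
u - v(C) = 1/2603144 - 1*1/373824 = 1/2603144 - 1/373824 = -278665/121639712832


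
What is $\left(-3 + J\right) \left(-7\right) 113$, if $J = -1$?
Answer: $3164$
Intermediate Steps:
$\left(-3 + J\right) \left(-7\right) 113 = \left(-3 - 1\right) \left(-7\right) 113 = \left(-4\right) \left(-7\right) 113 = 28 \cdot 113 = 3164$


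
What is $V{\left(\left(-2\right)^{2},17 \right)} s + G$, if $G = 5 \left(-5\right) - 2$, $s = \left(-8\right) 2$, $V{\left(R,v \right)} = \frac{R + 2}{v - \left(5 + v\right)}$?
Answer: $- \frac{39}{5} \approx -7.8$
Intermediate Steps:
$V{\left(R,v \right)} = - \frac{2}{5} - \frac{R}{5}$ ($V{\left(R,v \right)} = \frac{2 + R}{-5} = \left(2 + R\right) \left(- \frac{1}{5}\right) = - \frac{2}{5} - \frac{R}{5}$)
$s = -16$
$G = -27$ ($G = -25 - 2 = -27$)
$V{\left(\left(-2\right)^{2},17 \right)} s + G = \left(- \frac{2}{5} - \frac{\left(-2\right)^{2}}{5}\right) \left(-16\right) - 27 = \left(- \frac{2}{5} - \frac{4}{5}\right) \left(-16\right) - 27 = \left(- \frac{6}{5}\right) \left(-16\right) - 27 = \frac{96}{5} - 27 = - \frac{39}{5}$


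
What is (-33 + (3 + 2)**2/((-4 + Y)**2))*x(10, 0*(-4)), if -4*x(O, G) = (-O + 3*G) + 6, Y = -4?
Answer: -2087/64 ≈ -32.609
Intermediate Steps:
x(O, G) = -3/2 - 3*G/4 + O/4 (x(O, G) = -((-O + 3*G) + 6)/4 = -(6 - O + 3*G)/4 = -3/2 - 3*G/4 + O/4)
(-33 + (3 + 2)**2/((-4 + Y)**2))*x(10, 0*(-4)) = (-33 + (3 + 2)**2/((-4 - 4)**2))*(-3/2 - 0*(-4) + (1/4)*10) = (-33 + 5**2/((-8)**2))*(-3/2 - 3/4*0 + 5/2) = (-33 + 25/64)*(-3/2 + 0 + 5/2) = (-33 + 25*(1/64))*1 = (-33 + 25/64)*1 = -2087/64*1 = -2087/64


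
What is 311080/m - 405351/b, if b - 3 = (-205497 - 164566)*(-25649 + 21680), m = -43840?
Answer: -1903857785591/268297155800 ≈ -7.0961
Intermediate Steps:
b = 1468780050 (b = 3 + (-205497 - 164566)*(-25649 + 21680) = 3 - 370063*(-3969) = 3 + 1468780047 = 1468780050)
311080/m - 405351/b = 311080/(-43840) - 405351/1468780050 = 311080*(-1/43840) - 405351*1/1468780050 = -7777/1096 - 135117/489593350 = -1903857785591/268297155800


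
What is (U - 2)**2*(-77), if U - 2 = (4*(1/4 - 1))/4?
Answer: -693/16 ≈ -43.313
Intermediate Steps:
U = 5/4 (U = 2 + (4*(1/4 - 1))/4 = 2 + (4*(1/4 - 1))*(1/4) = 2 + (4*(-3/4))*(1/4) = 2 - 3*1/4 = 2 - 3/4 = 5/4 ≈ 1.2500)
(U - 2)**2*(-77) = (5/4 - 2)**2*(-77) = (-3/4)**2*(-77) = (9/16)*(-77) = -693/16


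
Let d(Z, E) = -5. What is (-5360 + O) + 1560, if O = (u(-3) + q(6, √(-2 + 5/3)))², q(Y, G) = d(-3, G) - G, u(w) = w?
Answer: -11209/3 + 16*I*√3/3 ≈ -3736.3 + 9.2376*I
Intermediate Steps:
q(Y, G) = -5 - G
O = (-8 - I*√3/3)² (O = (-3 + (-5 - √(-2 + 5/3)))² = (-3 + (-5 - √(-⅓)))² = (-3 + (-5 - I*√3/3))² = (-8 - I*√3/3)² ≈ 63.667 + 9.2376*I)
(-5360 + O) + 1560 = (-5360 + (24 + I*√3)²/9) + 1560 = -3800 + (24 + I*√3)²/9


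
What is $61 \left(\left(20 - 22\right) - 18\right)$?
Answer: $-1220$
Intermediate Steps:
$61 \left(\left(20 - 22\right) - 18\right) = 61 \left(-2 - 18\right) = 61 \left(-20\right) = -1220$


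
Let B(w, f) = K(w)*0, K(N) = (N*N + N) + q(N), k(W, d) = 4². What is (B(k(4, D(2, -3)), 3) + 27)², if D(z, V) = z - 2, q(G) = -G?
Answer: 729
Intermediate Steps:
D(z, V) = -2 + z
k(W, d) = 16
K(N) = N² (K(N) = (N*N + N) - N = (N² + N) - N = (N + N²) - N = N²)
B(w, f) = 0 (B(w, f) = w²*0 = 0)
(B(k(4, D(2, -3)), 3) + 27)² = (0 + 27)² = 27² = 729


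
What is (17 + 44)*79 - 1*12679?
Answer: -7860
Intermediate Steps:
(17 + 44)*79 - 1*12679 = 61*79 - 12679 = 4819 - 12679 = -7860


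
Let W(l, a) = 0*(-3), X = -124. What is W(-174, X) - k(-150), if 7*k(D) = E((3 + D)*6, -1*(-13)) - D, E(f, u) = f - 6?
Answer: 738/7 ≈ 105.43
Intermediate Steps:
W(l, a) = 0
E(f, u) = -6 + f
k(D) = 12/7 + 5*D/7 (k(D) = ((-6 + (3 + D)*6) - D)/7 = ((-6 + (18 + 6*D)) - D)/7 = ((12 + 6*D) - D)/7 = (12 + 5*D)/7 = 12/7 + 5*D/7)
W(-174, X) - k(-150) = 0 - (12/7 + (5/7)*(-150)) = 0 - (12/7 - 750/7) = 0 - 1*(-738/7) = 0 + 738/7 = 738/7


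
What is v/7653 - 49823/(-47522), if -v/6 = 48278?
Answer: -4461435759/121228622 ≈ -36.802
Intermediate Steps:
v = -289668 (v = -6*48278 = -289668)
v/7653 - 49823/(-47522) = -289668/7653 - 49823/(-47522) = -289668*1/7653 - 49823*(-1/47522) = -96556/2551 + 49823/47522 = -4461435759/121228622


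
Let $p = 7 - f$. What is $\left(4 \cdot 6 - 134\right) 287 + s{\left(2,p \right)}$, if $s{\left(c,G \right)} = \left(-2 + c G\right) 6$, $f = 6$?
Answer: $-31570$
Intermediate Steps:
$p = 1$ ($p = 7 - 6 = 1$)
$s{\left(c,G \right)} = -12 + 6 G c$ ($s{\left(c,G \right)} = \left(-2 + G c\right) 6 = -12 + 6 G c$)
$\left(4 \cdot 6 - 134\right) 287 + s{\left(2,p \right)} = \left(4 \cdot 6 - 134\right) 287 - \left(12 - 12\right) = \left(24 - 134\right) 287 + \left(-12 + 12\right) = \left(-110\right) 287 + 0 = -31570 + 0 = -31570$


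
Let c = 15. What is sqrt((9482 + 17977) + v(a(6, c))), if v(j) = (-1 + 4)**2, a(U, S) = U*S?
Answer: 6*sqrt(763) ≈ 165.73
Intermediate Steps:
a(U, S) = S*U
v(j) = 9 (v(j) = 3**2 = 9)
sqrt((9482 + 17977) + v(a(6, c))) = sqrt((9482 + 17977) + 9) = sqrt(27459 + 9) = sqrt(27468) = 6*sqrt(763)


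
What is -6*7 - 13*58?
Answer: -796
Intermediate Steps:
-6*7 - 13*58 = -42 - 754 = -796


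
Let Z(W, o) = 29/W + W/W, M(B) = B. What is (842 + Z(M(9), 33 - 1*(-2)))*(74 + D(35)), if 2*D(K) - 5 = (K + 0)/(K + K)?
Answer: 584528/9 ≈ 64948.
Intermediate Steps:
Z(W, o) = 1 + 29/W (Z(W, o) = 29/W + 1 = 1 + 29/W)
D(K) = 11/4 (D(K) = 5/2 + ((K + 0)/(K + K))/2 = 5/2 + (K/((2*K)))/2 = 5/2 + (K*(1/(2*K)))/2 = 5/2 + (1/2)*(1/2) = 5/2 + 1/4 = 11/4)
(842 + Z(M(9), 33 - 1*(-2)))*(74 + D(35)) = (842 + (29 + 9)/9)*(74 + 11/4) = (842 + (1/9)*38)*(307/4) = (842 + 38/9)*(307/4) = (7616/9)*(307/4) = 584528/9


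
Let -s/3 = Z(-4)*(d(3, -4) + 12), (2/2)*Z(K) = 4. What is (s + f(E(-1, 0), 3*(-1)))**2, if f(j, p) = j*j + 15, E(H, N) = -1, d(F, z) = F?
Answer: 26896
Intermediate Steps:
Z(K) = 4
s = -180 (s = -12*(3 + 12) = -12*15 = -3*60 = -180)
f(j, p) = 15 + j**2 (f(j, p) = j**2 + 15 = 15 + j**2)
(s + f(E(-1, 0), 3*(-1)))**2 = (-180 + (15 + (-1)**2))**2 = (-180 + (15 + 1))**2 = (-180 + 16)**2 = (-164)**2 = 26896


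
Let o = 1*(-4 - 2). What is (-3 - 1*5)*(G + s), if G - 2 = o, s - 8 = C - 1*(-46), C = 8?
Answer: -464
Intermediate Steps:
s = 62 (s = 8 + (8 - 1*(-46)) = 8 + (8 + 46) = 8 + 54 = 62)
o = -6 (o = 1*(-6) = -6)
G = -4 (G = 2 - 6 = -4)
(-3 - 1*5)*(G + s) = (-3 - 1*5)*(-4 + 62) = (-3 - 5)*58 = -8*58 = -464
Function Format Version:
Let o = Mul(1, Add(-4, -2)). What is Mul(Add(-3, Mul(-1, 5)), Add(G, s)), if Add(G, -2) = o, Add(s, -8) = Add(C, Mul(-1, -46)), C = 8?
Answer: -464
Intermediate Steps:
s = 62 (s = Add(8, Add(8, Mul(-1, -46))) = Add(8, Add(8, 46)) = Add(8, 54) = 62)
o = -6 (o = Mul(1, -6) = -6)
G = -4 (G = Add(2, -6) = -4)
Mul(Add(-3, Mul(-1, 5)), Add(G, s)) = Mul(Add(-3, Mul(-1, 5)), Add(-4, 62)) = Mul(Add(-3, -5), 58) = Mul(-8, 58) = -464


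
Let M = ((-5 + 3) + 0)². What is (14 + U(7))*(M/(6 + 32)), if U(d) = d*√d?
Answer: 28/19 + 14*√7/19 ≈ 3.4232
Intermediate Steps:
U(d) = d^(3/2)
M = 4 (M = (-2 + 0)² = (-2)² = 4)
(14 + U(7))*(M/(6 + 32)) = (14 + 7^(3/2))*(4/(6 + 32)) = (14 + 7*√7)*(4/38) = (14 + 7*√7)*(4*(1/38)) = (14 + 7*√7)*(2/19) = 28/19 + 14*√7/19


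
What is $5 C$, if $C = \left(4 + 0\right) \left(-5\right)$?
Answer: $-100$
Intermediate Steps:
$C = -20$ ($C = 4 \left(-5\right) = -20$)
$5 C = 5 \left(-20\right) = -100$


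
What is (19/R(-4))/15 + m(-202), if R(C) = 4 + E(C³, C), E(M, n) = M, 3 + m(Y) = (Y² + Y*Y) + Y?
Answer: 73262681/900 ≈ 81403.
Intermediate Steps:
m(Y) = -3 + Y + 2*Y² (m(Y) = -3 + ((Y² + Y*Y) + Y) = -3 + ((Y² + Y²) + Y) = -3 + (2*Y² + Y) = -3 + (Y + 2*Y²) = -3 + Y + 2*Y²)
R(C) = 4 + C³
(19/R(-4))/15 + m(-202) = (19/(4 + (-4)³))/15 + (-3 - 202 + 2*(-202)²) = (19/(4 - 64))*(1/15) + (-3 - 202 + 2*40804) = (19/(-60))*(1/15) + (-3 - 202 + 81608) = -1/60*19*(1/15) + 81403 = -19/60*1/15 + 81403 = -19/900 + 81403 = 73262681/900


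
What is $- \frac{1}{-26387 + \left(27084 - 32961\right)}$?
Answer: $\frac{1}{32264} \approx 3.0994 \cdot 10^{-5}$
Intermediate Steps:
$- \frac{1}{-26387 + \left(27084 - 32961\right)} = - \frac{1}{-26387 - 5877} = - \frac{1}{-32264} = \left(-1\right) \left(- \frac{1}{32264}\right) = \frac{1}{32264}$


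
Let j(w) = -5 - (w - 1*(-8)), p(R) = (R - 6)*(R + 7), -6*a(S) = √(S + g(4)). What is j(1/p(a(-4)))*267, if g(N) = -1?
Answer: 267*(-78*√5 + 19685*I)/(-1517*I + 6*√5) ≈ -3464.7 - 0.056033*I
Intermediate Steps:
a(S) = -√(-1 + S)/6 (a(S) = -√(S - 1)/6 = -√(-1 + S)/6)
p(R) = (-6 + R)*(7 + R)
j(w) = -13 - w (j(w) = -5 - (w + 8) = -5 - (8 + w) = -5 + (-8 - w) = -13 - w)
j(1/p(a(-4)))*267 = (-13 - 1/(-42 - √(-1 - 4)/6 + (-√(-1 - 4)/6)²))*267 = (-13 - 1/(-42 - I*√5/6 + (-I*√5/6)²))*267 = (-13 - 1/(-42 - I*√5/6 - 5/36))*267 = (-13 - 1/(-1517/36 - I*√5/6))*267 = -3471 - 267/(-1517/36 - I*√5/6)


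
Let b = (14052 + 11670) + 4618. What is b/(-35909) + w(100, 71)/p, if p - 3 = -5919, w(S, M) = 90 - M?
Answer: -180173711/212437644 ≈ -0.84813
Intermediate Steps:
b = 30340 (b = 25722 + 4618 = 30340)
p = -5916 (p = 3 - 5919 = -5916)
b/(-35909) + w(100, 71)/p = 30340/(-35909) + (90 - 1*71)/(-5916) = 30340*(-1/35909) + (90 - 71)*(-1/5916) = -30340/35909 + 19*(-1/5916) = -30340/35909 - 19/5916 = -180173711/212437644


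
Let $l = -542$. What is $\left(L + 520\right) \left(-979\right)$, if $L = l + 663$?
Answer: $-627539$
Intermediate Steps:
$L = 121$ ($L = -542 + 663 = 121$)
$\left(L + 520\right) \left(-979\right) = \left(121 + 520\right) \left(-979\right) = 641 \left(-979\right) = -627539$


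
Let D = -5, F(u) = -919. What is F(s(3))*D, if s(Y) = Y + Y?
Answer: 4595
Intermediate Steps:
s(Y) = 2*Y
F(s(3))*D = -919*(-5) = 4595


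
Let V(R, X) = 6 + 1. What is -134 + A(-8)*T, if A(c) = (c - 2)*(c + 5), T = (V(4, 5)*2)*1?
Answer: 286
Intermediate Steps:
V(R, X) = 7
T = 14 (T = (7*2)*1 = 14*1 = 14)
A(c) = (-2 + c)*(5 + c)
-134 + A(-8)*T = -134 + (-10 + (-8)**2 + 3*(-8))*14 = -134 + (-10 + 64 - 24)*14 = -134 + 30*14 = -134 + 420 = 286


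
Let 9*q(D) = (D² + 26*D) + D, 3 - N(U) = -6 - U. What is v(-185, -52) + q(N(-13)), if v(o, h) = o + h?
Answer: -2225/9 ≈ -247.22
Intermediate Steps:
N(U) = 9 + U (N(U) = 3 - (-6 - U) = 3 + (6 + U) = 9 + U)
v(o, h) = h + o
q(D) = 3*D + D²/9 (q(D) = ((D² + 26*D) + D)/9 = (D² + 27*D)/9 = 3*D + D²/9)
v(-185, -52) + q(N(-13)) = (-52 - 185) + (9 - 13)*(27 + (9 - 13))/9 = -237 + (⅑)*(-4)*(27 - 4) = -237 + (⅑)*(-4)*23 = -237 - 92/9 = -2225/9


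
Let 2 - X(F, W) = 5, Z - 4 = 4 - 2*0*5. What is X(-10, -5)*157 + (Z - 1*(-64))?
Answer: -399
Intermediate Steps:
Z = 8 (Z = 4 + (4 - 2*0*5) = 4 + (4 - 0*5) = 4 + (4 - 1*0) = 4 + (4 + 0) = 4 + 4 = 8)
X(F, W) = -3 (X(F, W) = 2 - 1*5 = 2 - 5 = -3)
X(-10, -5)*157 + (Z - 1*(-64)) = -3*157 + (8 - 1*(-64)) = -471 + (8 + 64) = -471 + 72 = -399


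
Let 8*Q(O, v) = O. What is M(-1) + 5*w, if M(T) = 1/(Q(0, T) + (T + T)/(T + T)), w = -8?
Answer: -39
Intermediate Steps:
Q(O, v) = O/8
M(T) = 1 (M(T) = 1/((⅛)*0 + (T + T)/(T + T)) = 1/(0 + (2*T)/((2*T))) = 1/(0 + (2*T)*(1/(2*T))) = 1/(0 + 1) = 1/1 = 1)
M(-1) + 5*w = 1 + 5*(-8) = 1 - 40 = -39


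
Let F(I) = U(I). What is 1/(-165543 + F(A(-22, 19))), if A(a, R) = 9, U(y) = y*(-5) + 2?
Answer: -1/165586 ≈ -6.0392e-6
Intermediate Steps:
U(y) = 2 - 5*y (U(y) = -5*y + 2 = 2 - 5*y)
F(I) = 2 - 5*I
1/(-165543 + F(A(-22, 19))) = 1/(-165543 + (2 - 5*9)) = 1/(-165543 + (2 - 45)) = 1/(-165543 - 43) = 1/(-165586) = -1/165586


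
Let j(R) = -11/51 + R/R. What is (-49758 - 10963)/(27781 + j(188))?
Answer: -3096771/1416871 ≈ -2.1856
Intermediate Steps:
j(R) = 40/51 (j(R) = -11*1/51 + 1 = -11/51 + 1 = 40/51)
(-49758 - 10963)/(27781 + j(188)) = (-49758 - 10963)/(27781 + 40/51) = -60721/1416871/51 = -60721*51/1416871 = -3096771/1416871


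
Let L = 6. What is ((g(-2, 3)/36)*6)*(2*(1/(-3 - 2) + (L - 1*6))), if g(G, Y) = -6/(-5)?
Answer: -2/25 ≈ -0.080000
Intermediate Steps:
g(G, Y) = 6/5 (g(G, Y) = -6*(-⅕) = 6/5)
((g(-2, 3)/36)*6)*(2*(1/(-3 - 2) + (L - 1*6))) = (((6/5)/36)*6)*(2*(1/(-3 - 2) + (6 - 1*6))) = (((6/5)*(1/36))*6)*(2*(1/(-5) + (6 - 6))) = ((1/30)*6)*(2*(-⅕ + 0)) = (2*(-⅕))/5 = (⅕)*(-⅖) = -2/25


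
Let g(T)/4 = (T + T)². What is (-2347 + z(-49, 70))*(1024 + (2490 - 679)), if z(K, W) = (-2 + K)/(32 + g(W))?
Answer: -173955557475/26144 ≈ -6.6537e+6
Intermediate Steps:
g(T) = 16*T² (g(T) = 4*(T + T)² = 4*(2*T)² = 4*(4*T²) = 16*T²)
z(K, W) = (-2 + K)/(32 + 16*W²)
(-2347 + z(-49, 70))*(1024 + (2490 - 679)) = (-2347 + (-2 - 49)/(16*(2 + 70²)))*(1024 + (2490 - 679)) = (-2347 + (1/16)*(-51)/(2 + 4900))*(1024 + 1811) = (-2347 + (1/16)*(-51)/4902)*2835 = (-2347 + (1/16)*(1/4902)*(-51))*2835 = (-2347 - 17/26144)*2835 = -61359985/26144*2835 = -173955557475/26144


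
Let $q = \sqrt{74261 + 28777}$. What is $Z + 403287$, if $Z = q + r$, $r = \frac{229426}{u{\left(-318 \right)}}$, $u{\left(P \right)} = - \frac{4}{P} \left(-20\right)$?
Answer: $- \frac{10173627}{20} + \sqrt{103038} \approx -5.0836 \cdot 10^{5}$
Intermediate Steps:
$u{\left(P \right)} = \frac{80}{P}$
$q = \sqrt{103038} \approx 321.0$
$r = - \frac{18239367}{20}$ ($r = \frac{229426}{80 \frac{1}{-318}} = \frac{229426}{80 \left(- \frac{1}{318}\right)} = \frac{229426}{- \frac{40}{159}} = 229426 \left(- \frac{159}{40}\right) = - \frac{18239367}{20} \approx -9.1197 \cdot 10^{5}$)
$Z = - \frac{18239367}{20} + \sqrt{103038}$ ($Z = \sqrt{103038} - \frac{18239367}{20} = - \frac{18239367}{20} + \sqrt{103038} \approx -9.1165 \cdot 10^{5}$)
$Z + 403287 = \left(- \frac{18239367}{20} + \sqrt{103038}\right) + 403287 = - \frac{10173627}{20} + \sqrt{103038}$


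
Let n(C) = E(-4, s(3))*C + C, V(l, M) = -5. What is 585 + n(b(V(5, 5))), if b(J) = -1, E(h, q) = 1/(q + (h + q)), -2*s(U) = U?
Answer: 4089/7 ≈ 584.14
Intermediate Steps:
s(U) = -U/2
E(h, q) = 1/(h + 2*q)
n(C) = 6*C/7 (n(C) = C/(-4 + 2*(-½*3)) + C = C/(-4 + 2*(-3/2)) + C = C/(-4 - 3) + C = C/(-7) + C = -C/7 + C = 6*C/7)
585 + n(b(V(5, 5))) = 585 + (6/7)*(-1) = 585 - 6/7 = 4089/7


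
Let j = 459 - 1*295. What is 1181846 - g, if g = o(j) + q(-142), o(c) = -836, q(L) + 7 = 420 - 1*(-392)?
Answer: 1181877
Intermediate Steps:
q(L) = 805 (q(L) = -7 + (420 - 1*(-392)) = -7 + (420 + 392) = -7 + 812 = 805)
j = 164 (j = 459 - 295 = 164)
g = -31 (g = -836 + 805 = -31)
1181846 - g = 1181846 - 1*(-31) = 1181846 + 31 = 1181877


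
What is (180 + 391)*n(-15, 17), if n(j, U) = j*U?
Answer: -145605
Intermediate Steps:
n(j, U) = U*j
(180 + 391)*n(-15, 17) = (180 + 391)*(17*(-15)) = 571*(-255) = -145605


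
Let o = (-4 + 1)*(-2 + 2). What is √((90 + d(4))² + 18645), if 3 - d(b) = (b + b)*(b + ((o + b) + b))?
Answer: √18654 ≈ 136.58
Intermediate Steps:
o = 0 (o = -3*0 = 0)
d(b) = 3 - 6*b² (d(b) = 3 - (b + b)*(b + ((0 + b) + b)) = 3 - 2*b*(b + (b + b)) = 3 - 2*b*(b + 2*b) = 3 - 2*b*3*b = 3 - 6*b²)
√((90 + d(4))² + 18645) = √((90 + (3 - 6*4²))² + 18645) = √((90 + (3 - 6*16))² + 18645) = √((90 + (3 - 96))² + 18645) = √((90 - 93)² + 18645) = √((-3)² + 18645) = √(9 + 18645) = √18654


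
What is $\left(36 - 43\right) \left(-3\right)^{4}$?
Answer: $-567$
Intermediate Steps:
$\left(36 - 43\right) \left(-3\right)^{4} = \left(-7\right) 81 = -567$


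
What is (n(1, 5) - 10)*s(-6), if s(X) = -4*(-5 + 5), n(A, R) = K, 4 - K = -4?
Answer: 0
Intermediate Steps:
K = 8 (K = 4 - 1*(-4) = 4 + 4 = 8)
n(A, R) = 8
s(X) = 0 (s(X) = -4*0 = 0)
(n(1, 5) - 10)*s(-6) = (8 - 10)*0 = -2*0 = 0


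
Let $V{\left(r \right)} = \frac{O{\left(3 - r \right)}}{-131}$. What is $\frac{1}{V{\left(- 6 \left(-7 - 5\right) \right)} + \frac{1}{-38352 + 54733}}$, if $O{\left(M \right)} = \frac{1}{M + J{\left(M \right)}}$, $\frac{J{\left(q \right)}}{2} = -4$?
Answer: $\frac{165235147}{26468} \approx 6242.8$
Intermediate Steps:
$J{\left(q \right)} = -8$ ($J{\left(q \right)} = 2 \left(-4\right) = -8$)
$O{\left(M \right)} = \frac{1}{-8 + M}$ ($O{\left(M \right)} = \frac{1}{M - 8} = \frac{1}{-8 + M}$)
$V{\left(r \right)} = - \frac{1}{131 \left(-5 - r\right)}$ ($V{\left(r \right)} = \frac{1}{\left(-8 - \left(-3 + r\right)\right) \left(-131\right)} = \frac{1}{-5 - r} \left(- \frac{1}{131}\right) = - \frac{1}{131 \left(-5 - r\right)}$)
$\frac{1}{V{\left(- 6 \left(-7 - 5\right) \right)} + \frac{1}{-38352 + 54733}} = \frac{1}{\frac{1}{131 \left(5 - 6 \left(-7 - 5\right)\right)} + \frac{1}{-38352 + 54733}} = \frac{1}{\frac{1}{131 \left(5 - -72\right)} + \frac{1}{16381}} = \frac{1}{\frac{1}{131 \left(5 + 72\right)} + \frac{1}{16381}} = \frac{1}{\frac{1}{131 \cdot 77} + \frac{1}{16381}} = \frac{1}{\frac{1}{131} \cdot \frac{1}{77} + \frac{1}{16381}} = \frac{1}{\frac{1}{10087} + \frac{1}{16381}} = \frac{1}{\frac{26468}{165235147}} = \frac{165235147}{26468}$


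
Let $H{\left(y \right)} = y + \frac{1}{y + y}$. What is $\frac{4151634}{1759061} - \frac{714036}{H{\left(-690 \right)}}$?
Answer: $\frac{1737278564716914}{1674979643261} \approx 1037.2$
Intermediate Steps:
$H{\left(y \right)} = y + \frac{1}{2 y}$
$\frac{4151634}{1759061} - \frac{714036}{H{\left(-690 \right)}} = \frac{4151634}{1759061} - \frac{714036}{-690 + \frac{1}{2 \left(-690\right)}} = 4151634 \cdot \frac{1}{1759061} - \frac{714036}{-690 + \frac{1}{2} \left(- \frac{1}{690}\right)} = \frac{4151634}{1759061} - \frac{714036}{-690 - \frac{1}{1380}} = \frac{4151634}{1759061} - \frac{714036}{- \frac{952201}{1380}} = \frac{4151634}{1759061} - - \frac{985369680}{952201} = \frac{4151634}{1759061} + \frac{985369680}{952201} = \frac{1737278564716914}{1674979643261}$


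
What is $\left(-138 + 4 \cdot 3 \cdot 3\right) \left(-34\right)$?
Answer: $3468$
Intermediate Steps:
$\left(-138 + 4 \cdot 3 \cdot 3\right) \left(-34\right) = \left(-138 + 12 \cdot 3\right) \left(-34\right) = \left(-138 + 36\right) \left(-34\right) = \left(-102\right) \left(-34\right) = 3468$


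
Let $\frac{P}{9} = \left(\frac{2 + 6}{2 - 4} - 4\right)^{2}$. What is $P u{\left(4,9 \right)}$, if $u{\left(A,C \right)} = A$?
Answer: $2304$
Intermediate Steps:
$P = 576$ ($P = 9 \left(\frac{2 + 6}{2 - 4} - 4\right)^{2} = 9 \left(\frac{8}{-2} - 4\right)^{2} = 9 \left(8 \left(- \frac{1}{2}\right) - 4\right)^{2} = 9 \left(-4 - 4\right)^{2} = 9 \left(-8\right)^{2} = 9 \cdot 64 = 576$)
$P u{\left(4,9 \right)} = 576 \cdot 4 = 2304$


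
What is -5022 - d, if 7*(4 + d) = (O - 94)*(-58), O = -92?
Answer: -45914/7 ≈ -6559.1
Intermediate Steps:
d = 10760/7 (d = -4 + ((-92 - 94)*(-58))/7 = -4 + (-186*(-58))/7 = -4 + (⅐)*10788 = -4 + 10788/7 = 10760/7 ≈ 1537.1)
-5022 - d = -5022 - 1*10760/7 = -5022 - 10760/7 = -45914/7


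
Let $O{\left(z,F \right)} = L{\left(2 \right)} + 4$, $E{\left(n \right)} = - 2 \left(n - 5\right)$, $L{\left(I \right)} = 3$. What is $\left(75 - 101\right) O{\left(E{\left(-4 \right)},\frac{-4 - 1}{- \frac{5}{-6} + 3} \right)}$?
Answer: $-182$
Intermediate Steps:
$E{\left(n \right)} = 10 - 2 n$ ($E{\left(n \right)} = - 2 \left(-5 + n\right) = 10 - 2 n$)
$O{\left(z,F \right)} = 7$ ($O{\left(z,F \right)} = 3 + 4 = 7$)
$\left(75 - 101\right) O{\left(E{\left(-4 \right)},\frac{-4 - 1}{- \frac{5}{-6} + 3} \right)} = \left(75 - 101\right) 7 = \left(-26\right) 7 = -182$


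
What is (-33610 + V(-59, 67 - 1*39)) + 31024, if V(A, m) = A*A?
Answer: 895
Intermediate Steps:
V(A, m) = A²
(-33610 + V(-59, 67 - 1*39)) + 31024 = (-33610 + (-59)²) + 31024 = (-33610 + 3481) + 31024 = -30129 + 31024 = 895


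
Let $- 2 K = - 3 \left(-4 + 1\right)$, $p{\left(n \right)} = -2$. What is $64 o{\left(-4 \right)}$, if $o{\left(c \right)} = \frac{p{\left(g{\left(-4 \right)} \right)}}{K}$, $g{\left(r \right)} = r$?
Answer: $\frac{256}{9} \approx 28.444$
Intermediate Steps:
$K = - \frac{9}{2}$ ($K = - \frac{\left(-3\right) \left(-4 + 1\right)}{2} = - \frac{\left(-3\right) \left(-3\right)}{2} = \left(- \frac{1}{2}\right) 9 = - \frac{9}{2} \approx -4.5$)
$o{\left(c \right)} = \frac{4}{9}$ ($o{\left(c \right)} = - \frac{2}{- \frac{9}{2}} = \left(-2\right) \left(- \frac{2}{9}\right) = \frac{4}{9}$)
$64 o{\left(-4 \right)} = 64 \cdot \frac{4}{9} = \frac{256}{9}$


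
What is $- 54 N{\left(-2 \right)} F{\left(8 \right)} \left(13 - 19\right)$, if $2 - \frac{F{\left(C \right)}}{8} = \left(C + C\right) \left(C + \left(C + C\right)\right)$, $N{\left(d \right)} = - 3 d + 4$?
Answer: $-9901440$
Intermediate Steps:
$N{\left(d \right)} = 4 - 3 d$
$F{\left(C \right)} = 16 - 48 C^{2}$ ($F{\left(C \right)} = 16 - 8 \left(C + C\right) \left(C + \left(C + C\right)\right) = 16 - 8 \cdot 2 C \left(C + 2 C\right) = 16 - 8 \cdot 2 C 3 C = 16 - 8 \cdot 6 C^{2} = 16 - 48 C^{2}$)
$- 54 N{\left(-2 \right)} F{\left(8 \right)} \left(13 - 19\right) = - 54 \left(4 - -6\right) \left(16 - 48 \cdot 8^{2}\right) \left(13 - 19\right) = - 54 \left(4 + 6\right) \left(16 - 3072\right) \left(13 - 19\right) = \left(-54\right) 10 \left(16 - 3072\right) \left(-6\right) = \left(-540\right) \left(-3056\right) \left(-6\right) = 1650240 \left(-6\right) = -9901440$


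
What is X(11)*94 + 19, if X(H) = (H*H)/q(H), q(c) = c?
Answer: 1053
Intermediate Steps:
X(H) = H (X(H) = (H*H)/H = H**2/H = H)
X(11)*94 + 19 = 11*94 + 19 = 1034 + 19 = 1053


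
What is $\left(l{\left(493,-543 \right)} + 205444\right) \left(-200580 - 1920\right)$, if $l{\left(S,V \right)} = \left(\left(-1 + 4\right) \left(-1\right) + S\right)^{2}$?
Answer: $-90222660000$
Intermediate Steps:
$l{\left(S,V \right)} = \left(-3 + S\right)^{2}$ ($l{\left(S,V \right)} = \left(3 \left(-1\right) + S\right)^{2} = \left(-3 + S\right)^{2}$)
$\left(l{\left(493,-543 \right)} + 205444\right) \left(-200580 - 1920\right) = \left(\left(-3 + 493\right)^{2} + 205444\right) \left(-200580 - 1920\right) = \left(490^{2} + 205444\right) \left(-202500\right) = \left(240100 + 205444\right) \left(-202500\right) = 445544 \left(-202500\right) = -90222660000$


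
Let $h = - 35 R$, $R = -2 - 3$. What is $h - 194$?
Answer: $-19$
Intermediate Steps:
$R = -5$
$h = 175$ ($h = \left(-35\right) \left(-5\right) = 175$)
$h - 194 = 175 - 194 = -19$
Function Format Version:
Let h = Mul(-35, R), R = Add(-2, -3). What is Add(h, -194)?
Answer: -19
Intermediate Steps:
R = -5
h = 175 (h = Mul(-35, -5) = 175)
Add(h, -194) = Add(175, -194) = -19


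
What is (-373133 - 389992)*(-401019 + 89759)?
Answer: 237530287500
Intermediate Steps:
(-373133 - 389992)*(-401019 + 89759) = -763125*(-311260) = 237530287500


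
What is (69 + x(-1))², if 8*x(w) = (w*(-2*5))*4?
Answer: 5476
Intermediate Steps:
x(w) = -5*w (x(w) = ((w*(-2*5))*4)/8 = ((w*(-10))*4)/8 = (-10*w*4)/8 = (-40*w)/8 = -5*w)
(69 + x(-1))² = (69 - 5*(-1))² = (69 + 5)² = 74² = 5476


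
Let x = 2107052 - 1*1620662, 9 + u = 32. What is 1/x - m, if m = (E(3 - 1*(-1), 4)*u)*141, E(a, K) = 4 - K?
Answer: 1/486390 ≈ 2.0560e-6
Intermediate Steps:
u = 23 (u = -9 + 32 = 23)
x = 486390 (x = 2107052 - 1620662 = 486390)
m = 0 (m = ((4 - 1*4)*23)*141 = ((4 - 4)*23)*141 = (0*23)*141 = 0*141 = 0)
1/x - m = 1/486390 - 1*0 = 1/486390 + 0 = 1/486390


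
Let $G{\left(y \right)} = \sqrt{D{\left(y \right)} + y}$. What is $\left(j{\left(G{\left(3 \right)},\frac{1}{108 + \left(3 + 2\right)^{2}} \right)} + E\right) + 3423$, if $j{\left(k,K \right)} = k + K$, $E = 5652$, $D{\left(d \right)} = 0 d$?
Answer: $\frac{1206976}{133} + \sqrt{3} \approx 9076.7$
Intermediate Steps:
$D{\left(d \right)} = 0$
$G{\left(y \right)} = \sqrt{y}$ ($G{\left(y \right)} = \sqrt{0 + y} = \sqrt{y}$)
$j{\left(k,K \right)} = K + k$
$\left(j{\left(G{\left(3 \right)},\frac{1}{108 + \left(3 + 2\right)^{2}} \right)} + E\right) + 3423 = \left(\left(\frac{1}{108 + \left(3 + 2\right)^{2}} + \sqrt{3}\right) + 5652\right) + 3423 = \left(\left(\frac{1}{108 + 5^{2}} + \sqrt{3}\right) + 5652\right) + 3423 = \left(\left(\frac{1}{108 + 25} + \sqrt{3}\right) + 5652\right) + 3423 = \left(\left(\frac{1}{133} + \sqrt{3}\right) + 5652\right) + 3423 = \left(\frac{751717}{133} + \sqrt{3}\right) + 3423 = \frac{1206976}{133} + \sqrt{3}$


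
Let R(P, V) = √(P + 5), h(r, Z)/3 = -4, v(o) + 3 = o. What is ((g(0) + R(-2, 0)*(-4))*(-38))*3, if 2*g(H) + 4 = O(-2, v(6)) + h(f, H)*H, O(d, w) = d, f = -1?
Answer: 342 + 456*√3 ≈ 1131.8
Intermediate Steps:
v(o) = -3 + o
h(r, Z) = -12 (h(r, Z) = 3*(-4) = -12)
R(P, V) = √(5 + P)
g(H) = -3 - 6*H (g(H) = -2 + (-2 - 12*H)/2 = -2 + (-1 - 6*H) = -3 - 6*H)
((g(0) + R(-2, 0)*(-4))*(-38))*3 = (((-3 - 6*0) + √(5 - 2)*(-4))*(-38))*3 = (((-3 + 0) + √3*(-4))*(-38))*3 = ((-3 - 4*√3)*(-38))*3 = (114 + 152*√3)*3 = 342 + 456*√3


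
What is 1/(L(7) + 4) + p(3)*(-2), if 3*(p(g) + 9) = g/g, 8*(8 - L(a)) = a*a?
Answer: 2468/141 ≈ 17.504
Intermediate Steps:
L(a) = 8 - a²/8 (L(a) = 8 - a*a/8 = 8 - a²/8)
p(g) = -26/3 (p(g) = -9 + (g/g)/3 = -9 + (⅓)*1 = -9 + ⅓ = -26/3)
1/(L(7) + 4) + p(3)*(-2) = 1/((8 - ⅛*7²) + 4) - 26/3*(-2) = 1/((8 - ⅛*49) + 4) + 52/3 = 1/((8 - 49/8) + 4) + 52/3 = 1/(15/8 + 4) + 52/3 = 1/(47/8) + 52/3 = 8/47 + 52/3 = 2468/141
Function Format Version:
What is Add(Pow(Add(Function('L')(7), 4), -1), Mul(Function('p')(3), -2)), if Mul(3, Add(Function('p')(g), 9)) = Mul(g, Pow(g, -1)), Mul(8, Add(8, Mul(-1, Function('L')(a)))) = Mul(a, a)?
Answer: Rational(2468, 141) ≈ 17.504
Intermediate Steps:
Function('L')(a) = Add(8, Mul(Rational(-1, 8), Pow(a, 2))) (Function('L')(a) = Add(8, Mul(Rational(-1, 8), Mul(a, a))) = Add(8, Mul(Rational(-1, 8), Pow(a, 2))))
Function('p')(g) = Rational(-26, 3) (Function('p')(g) = Add(-9, Mul(Rational(1, 3), Mul(g, Pow(g, -1)))) = Add(-9, Mul(Rational(1, 3), 1)) = Add(-9, Rational(1, 3)) = Rational(-26, 3))
Add(Pow(Add(Function('L')(7), 4), -1), Mul(Function('p')(3), -2)) = Add(Pow(Add(Add(8, Mul(Rational(-1, 8), Pow(7, 2))), 4), -1), Mul(Rational(-26, 3), -2)) = Add(Pow(Add(Add(8, Mul(Rational(-1, 8), 49)), 4), -1), Rational(52, 3)) = Add(Pow(Add(Add(8, Rational(-49, 8)), 4), -1), Rational(52, 3)) = Add(Pow(Add(Rational(15, 8), 4), -1), Rational(52, 3)) = Add(Pow(Rational(47, 8), -1), Rational(52, 3)) = Add(Rational(8, 47), Rational(52, 3)) = Rational(2468, 141)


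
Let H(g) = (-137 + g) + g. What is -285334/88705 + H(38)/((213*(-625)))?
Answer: -7595935549/2361770625 ≈ -3.2162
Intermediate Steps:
H(g) = -137 + 2*g
-285334/88705 + H(38)/((213*(-625))) = -285334/88705 + (-137 + 2*38)/((213*(-625))) = -285334*1/88705 + (-137 + 76)/(-133125) = -285334/88705 - 61*(-1/133125) = -285334/88705 + 61/133125 = -7595935549/2361770625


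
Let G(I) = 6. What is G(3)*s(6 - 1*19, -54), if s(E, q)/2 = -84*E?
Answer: 13104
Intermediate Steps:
s(E, q) = -168*E (s(E, q) = 2*(-84*E) = -168*E)
G(3)*s(6 - 1*19, -54) = 6*(-168*(6 - 1*19)) = 6*(-168*(6 - 19)) = 6*(-168*(-13)) = 6*2184 = 13104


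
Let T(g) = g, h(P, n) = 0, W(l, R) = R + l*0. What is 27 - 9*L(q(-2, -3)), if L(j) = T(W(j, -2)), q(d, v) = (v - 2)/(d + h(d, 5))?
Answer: 45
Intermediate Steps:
W(l, R) = R (W(l, R) = R + 0 = R)
q(d, v) = (-2 + v)/d (q(d, v) = (v - 2)/(d + 0) = (-2 + v)/d)
L(j) = -2
27 - 9*L(q(-2, -3)) = 27 - 9*(-2) = 27 + 18 = 45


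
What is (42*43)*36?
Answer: 65016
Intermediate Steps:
(42*43)*36 = 1806*36 = 65016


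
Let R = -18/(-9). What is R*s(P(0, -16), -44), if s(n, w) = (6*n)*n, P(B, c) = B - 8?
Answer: 768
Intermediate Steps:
P(B, c) = -8 + B
s(n, w) = 6*n²
R = 2 (R = -18*(-⅑) = 2)
R*s(P(0, -16), -44) = 2*(6*(-8 + 0)²) = 2*(6*(-8)²) = 2*(6*64) = 2*384 = 768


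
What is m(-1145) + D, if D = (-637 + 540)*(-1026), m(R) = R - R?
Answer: 99522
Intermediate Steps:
m(R) = 0
D = 99522 (D = -97*(-1026) = 99522)
m(-1145) + D = 0 + 99522 = 99522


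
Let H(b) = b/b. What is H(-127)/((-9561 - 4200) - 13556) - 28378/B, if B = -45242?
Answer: 387578292/617937857 ≈ 0.62721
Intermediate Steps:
H(b) = 1
H(-127)/((-9561 - 4200) - 13556) - 28378/B = 1/((-9561 - 4200) - 13556) - 28378/(-45242) = 1/(-13761 - 13556) - 28378*(-1/45242) = 1/(-27317) + 14189/22621 = 1*(-1/27317) + 14189/22621 = -1/27317 + 14189/22621 = 387578292/617937857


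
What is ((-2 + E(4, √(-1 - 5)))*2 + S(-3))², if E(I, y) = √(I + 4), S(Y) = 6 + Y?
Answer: 33 - 8*√2 ≈ 21.686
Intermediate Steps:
E(I, y) = √(4 + I)
((-2 + E(4, √(-1 - 5)))*2 + S(-3))² = ((-2 + √(4 + 4))*2 + (6 - 3))² = ((-2 + √8)*2 + 3)² = ((-2 + 2*√2)*2 + 3)² = ((-4 + 4*√2) + 3)² = (-1 + 4*√2)²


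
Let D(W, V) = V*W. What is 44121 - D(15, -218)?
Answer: 47391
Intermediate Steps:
44121 - D(15, -218) = 44121 - (-218)*15 = 44121 - 1*(-3270) = 44121 + 3270 = 47391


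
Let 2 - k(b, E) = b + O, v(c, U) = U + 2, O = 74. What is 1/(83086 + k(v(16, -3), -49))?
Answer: 1/83015 ≈ 1.2046e-5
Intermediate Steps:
v(c, U) = 2 + U
k(b, E) = -72 - b (k(b, E) = 2 - (b + 74) = 2 - (74 + b) = 2 + (-74 - b) = -72 - b)
1/(83086 + k(v(16, -3), -49)) = 1/(83086 + (-72 - (2 - 3))) = 1/(83086 + (-72 - 1*(-1))) = 1/(83086 + (-72 + 1)) = 1/(83086 - 71) = 1/83015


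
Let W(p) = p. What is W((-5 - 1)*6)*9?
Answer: -324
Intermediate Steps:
W((-5 - 1)*6)*9 = ((-5 - 1)*6)*9 = -6*6*9 = -36*9 = -324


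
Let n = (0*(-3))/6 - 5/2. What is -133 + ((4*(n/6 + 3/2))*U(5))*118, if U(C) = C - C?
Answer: -133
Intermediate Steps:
n = -5/2 (n = 0*(⅙) - 5*½ = 0 - 5/2 = -5/2 ≈ -2.5000)
U(C) = 0
-133 + ((4*(n/6 + 3/2))*U(5))*118 = -133 + ((4*(-5/2/6 + 3/2))*0)*118 = -133 + ((4*(-5/2*⅙ + 3*(½)))*0)*118 = -133 + ((4*(-5/12 + 3/2))*0)*118 = -133 + ((4*(13/12))*0)*118 = -133 + ((13/3)*0)*118 = -133 + 0*118 = -133 + 0 = -133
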